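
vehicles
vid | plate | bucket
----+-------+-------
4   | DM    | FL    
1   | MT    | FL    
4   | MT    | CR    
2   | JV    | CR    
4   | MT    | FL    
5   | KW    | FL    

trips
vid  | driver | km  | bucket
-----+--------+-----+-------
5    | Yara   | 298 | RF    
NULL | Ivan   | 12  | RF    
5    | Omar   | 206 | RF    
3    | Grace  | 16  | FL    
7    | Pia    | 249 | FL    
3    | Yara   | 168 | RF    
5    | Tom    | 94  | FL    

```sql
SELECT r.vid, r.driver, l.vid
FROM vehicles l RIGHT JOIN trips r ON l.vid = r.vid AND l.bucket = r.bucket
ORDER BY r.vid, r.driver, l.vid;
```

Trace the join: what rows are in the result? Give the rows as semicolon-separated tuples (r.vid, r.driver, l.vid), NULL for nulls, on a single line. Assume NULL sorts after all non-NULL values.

(3, Grace, NULL); (3, Yara, NULL); (5, Omar, NULL); (5, Tom, 5); (5, Yara, NULL); (7, Pia, NULL); (NULL, Ivan, NULL)

RIGHT JOIN keeps every row from `trips`; unmatched rows get NULL for `vehicles`'s columns.
Matching on l.vid = r.vid AND l.bucket = r.bucket. A NULL in a compared column never satisfies the condition.
- vid=4, bucket=FL: no matching r row.
- vid=1, bucket=FL: no matching r row.
- vid=4, bucket=CR: no matching r row.
- vid=2, bucket=CR: no matching r row.
- vid=4, bucket=FL: no matching r row.
- vid=5, bucket=FL: 1 matching r row(s), so 1 row(s) emitted.
- 6 r row(s) had no l match → kept, l columns NULL.
After projecting and ordering:
r.vid | r.driver | l.vid
3 | Grace | NULL
3 | Yara | NULL
5 | Omar | NULL
5 | Tom | 5
5 | Yara | NULL
7 | Pia | NULL
NULL | Ivan | NULL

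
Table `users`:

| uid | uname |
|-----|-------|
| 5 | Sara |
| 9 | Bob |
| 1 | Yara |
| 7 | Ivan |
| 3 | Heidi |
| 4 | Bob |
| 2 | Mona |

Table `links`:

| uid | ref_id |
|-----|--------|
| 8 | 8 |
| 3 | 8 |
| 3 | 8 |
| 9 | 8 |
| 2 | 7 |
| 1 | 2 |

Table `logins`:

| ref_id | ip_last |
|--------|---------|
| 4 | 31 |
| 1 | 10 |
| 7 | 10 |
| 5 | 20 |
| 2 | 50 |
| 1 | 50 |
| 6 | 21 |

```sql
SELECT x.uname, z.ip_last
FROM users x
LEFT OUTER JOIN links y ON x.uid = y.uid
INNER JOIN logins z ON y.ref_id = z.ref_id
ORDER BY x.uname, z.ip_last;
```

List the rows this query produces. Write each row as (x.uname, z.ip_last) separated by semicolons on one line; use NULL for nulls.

Evaluate left to right. First `users x LEFT JOIN links y` on uid: 8 row(s).
Then INNER JOIN `logins z` on ref_id: keep only rows whose y.ref_id appears in z.

(Mona, 10); (Yara, 50)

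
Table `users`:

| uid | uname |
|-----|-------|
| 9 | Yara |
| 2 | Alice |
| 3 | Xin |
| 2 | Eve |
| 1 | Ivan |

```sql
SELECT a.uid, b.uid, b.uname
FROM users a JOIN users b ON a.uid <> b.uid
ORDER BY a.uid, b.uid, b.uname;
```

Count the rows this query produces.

18

INNER JOIN keeps only pairs where the ON condition holds.
Matching on a.uid <> b.uid.
Matched pairs: 18.
Total: 18 rows.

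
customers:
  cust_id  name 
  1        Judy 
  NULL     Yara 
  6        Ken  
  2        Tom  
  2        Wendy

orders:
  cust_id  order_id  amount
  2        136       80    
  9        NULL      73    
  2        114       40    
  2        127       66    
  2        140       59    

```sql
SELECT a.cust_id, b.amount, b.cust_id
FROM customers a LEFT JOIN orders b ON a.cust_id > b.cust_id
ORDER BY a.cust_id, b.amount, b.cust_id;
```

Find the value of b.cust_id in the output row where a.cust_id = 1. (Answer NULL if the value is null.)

NULL

LEFT JOIN keeps every row from `customers`; unmatched rows get NULL for `orders`'s columns.
Matching on a.cust_id > b.cust_id. A NULL in a compared column never satisfies the condition.
- a (cust_id=1) has no partner → padded with NULL.
- a (cust_id=NULL) has no partner → padded with NULL.
- a (cust_id=6) pairs with 4 row(s) of b.
- a (cust_id=2) has no partner → padded with NULL.
- a (cust_id=2) has no partner → padded with NULL.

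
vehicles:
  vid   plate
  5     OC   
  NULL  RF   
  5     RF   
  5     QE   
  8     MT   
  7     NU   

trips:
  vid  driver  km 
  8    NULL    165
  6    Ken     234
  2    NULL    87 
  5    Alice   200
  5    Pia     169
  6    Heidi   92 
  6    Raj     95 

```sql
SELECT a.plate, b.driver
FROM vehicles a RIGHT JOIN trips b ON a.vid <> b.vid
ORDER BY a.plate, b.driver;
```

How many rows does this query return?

28

RIGHT JOIN keeps every row from `trips`; unmatched rows get NULL for `vehicles`'s columns.
Matching on a.vid <> b.vid. A NULL in a compared column never satisfies the condition.
- a (vid=5) pairs with 5 row(s) of b.
- a (vid=NULL) has no partner in b.
- a (vid=5) pairs with 5 row(s) of b.
- a (vid=5) pairs with 5 row(s) of b.
- a (vid=8) pairs with 6 row(s) of b.
- a (vid=7) pairs with 7 row(s) of b.
- every b row matched at least one a row.
Total: 28 rows.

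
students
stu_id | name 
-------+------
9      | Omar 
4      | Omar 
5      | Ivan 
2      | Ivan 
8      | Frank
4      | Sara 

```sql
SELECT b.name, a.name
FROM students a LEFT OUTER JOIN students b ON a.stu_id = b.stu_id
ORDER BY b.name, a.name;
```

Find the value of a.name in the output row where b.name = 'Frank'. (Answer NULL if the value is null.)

Frank

LEFT JOIN keeps every row from `students a`; unmatched rows get NULL for `students b`'s columns.
Matching on a.stu_id = b.stu_id.
Matched pairs: 8; unmatched a rows kept: 0.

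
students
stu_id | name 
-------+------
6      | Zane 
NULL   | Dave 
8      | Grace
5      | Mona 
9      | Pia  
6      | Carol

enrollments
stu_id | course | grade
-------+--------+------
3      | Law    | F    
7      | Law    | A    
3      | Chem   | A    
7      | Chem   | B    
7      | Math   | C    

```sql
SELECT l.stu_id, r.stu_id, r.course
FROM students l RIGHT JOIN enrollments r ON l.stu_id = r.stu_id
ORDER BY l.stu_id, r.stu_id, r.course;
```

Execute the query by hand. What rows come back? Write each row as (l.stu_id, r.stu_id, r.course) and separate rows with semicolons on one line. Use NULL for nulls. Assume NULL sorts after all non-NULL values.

RIGHT JOIN keeps every row from `enrollments`; unmatched rows get NULL for `students`'s columns.
Matching on l.stu_id = r.stu_id. A NULL in a compared column never satisfies the condition.
- l (stu_id=6) has no partner in r.
- l (stu_id=NULL) has no partner in r.
- l (stu_id=8) has no partner in r.
- l (stu_id=5) has no partner in r.
- l (stu_id=9) has no partner in r.
- l (stu_id=6) has no partner in r.
- plus 5 unmatched r row(s), each kept with NULL l columns.
After projecting and ordering:
l.stu_id | r.stu_id | r.course
NULL | 3 | Chem
NULL | 3 | Law
NULL | 7 | Chem
NULL | 7 | Law
NULL | 7 | Math

(NULL, 3, Chem); (NULL, 3, Law); (NULL, 7, Chem); (NULL, 7, Law); (NULL, 7, Math)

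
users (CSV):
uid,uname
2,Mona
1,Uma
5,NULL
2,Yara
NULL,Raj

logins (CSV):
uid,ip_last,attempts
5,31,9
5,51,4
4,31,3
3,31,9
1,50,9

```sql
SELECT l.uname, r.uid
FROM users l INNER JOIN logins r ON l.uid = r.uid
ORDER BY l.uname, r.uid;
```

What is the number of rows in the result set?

3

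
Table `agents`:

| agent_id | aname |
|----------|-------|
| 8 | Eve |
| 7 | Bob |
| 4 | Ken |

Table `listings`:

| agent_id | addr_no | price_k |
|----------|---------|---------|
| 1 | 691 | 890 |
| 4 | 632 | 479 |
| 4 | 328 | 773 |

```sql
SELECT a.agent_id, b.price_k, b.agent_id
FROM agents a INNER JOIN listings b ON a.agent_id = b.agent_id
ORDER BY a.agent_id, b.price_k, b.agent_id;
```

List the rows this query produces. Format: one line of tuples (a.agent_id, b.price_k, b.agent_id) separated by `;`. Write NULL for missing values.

INNER JOIN keeps only pairs where the ON condition holds.
Matching on a.agent_id = b.agent_id.
- a[0] agent_id=8 → no match; dropped.
- a[1] agent_id=7 → no match; dropped.
- a[2] agent_id=4 → 2 match(es) in b → 2 row(s).
After projecting and ordering:
a.agent_id | b.price_k | b.agent_id
4 | 479 | 4
4 | 773 | 4

(4, 479, 4); (4, 773, 4)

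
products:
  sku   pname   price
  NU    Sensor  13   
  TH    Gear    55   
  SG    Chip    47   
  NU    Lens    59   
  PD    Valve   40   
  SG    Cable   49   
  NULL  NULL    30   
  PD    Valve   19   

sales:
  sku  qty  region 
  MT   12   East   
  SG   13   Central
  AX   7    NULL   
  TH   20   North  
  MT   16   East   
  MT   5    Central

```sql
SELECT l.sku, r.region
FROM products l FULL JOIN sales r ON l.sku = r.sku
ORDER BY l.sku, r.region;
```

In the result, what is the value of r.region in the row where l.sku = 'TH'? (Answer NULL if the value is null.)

FULL OUTER JOIN keeps every row from both sides; unmatched rows get NULL for the other side's columns.
Matching on l.sku = r.sku. A NULL in a compared column never satisfies the condition.
- sku=NU: no r row matches, row kept with r columns NULL.
- sku=TH: 1 matching r row(s), so 1 row(s) emitted.
- sku=SG: 1 matching r row(s), so 1 row(s) emitted.
- sku=NU: no r row matches, row kept with r columns NULL.
- sku=PD: no r row matches, row kept with r columns NULL.
- sku=SG: 1 matching r row(s), so 1 row(s) emitted.
- sku=NULL: no r row matches, row kept with r columns NULL.
- sku=PD: no r row matches, row kept with r columns NULL.
- 4 r row(s) had no l match → kept, l columns NULL.

North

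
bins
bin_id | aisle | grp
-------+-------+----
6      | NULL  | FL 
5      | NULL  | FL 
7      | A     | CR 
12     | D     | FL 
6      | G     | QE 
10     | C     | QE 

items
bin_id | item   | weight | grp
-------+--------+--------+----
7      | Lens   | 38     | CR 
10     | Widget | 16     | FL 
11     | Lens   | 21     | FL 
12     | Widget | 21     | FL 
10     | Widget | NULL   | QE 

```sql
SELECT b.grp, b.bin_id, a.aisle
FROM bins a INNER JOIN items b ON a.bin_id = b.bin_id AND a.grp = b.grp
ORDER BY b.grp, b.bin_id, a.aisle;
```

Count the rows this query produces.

INNER JOIN keeps only pairs where the ON condition holds.
Matching on a.bin_id = b.bin_id AND a.grp = b.grp.
Matched pairs: 3.
Total: 3 rows.

3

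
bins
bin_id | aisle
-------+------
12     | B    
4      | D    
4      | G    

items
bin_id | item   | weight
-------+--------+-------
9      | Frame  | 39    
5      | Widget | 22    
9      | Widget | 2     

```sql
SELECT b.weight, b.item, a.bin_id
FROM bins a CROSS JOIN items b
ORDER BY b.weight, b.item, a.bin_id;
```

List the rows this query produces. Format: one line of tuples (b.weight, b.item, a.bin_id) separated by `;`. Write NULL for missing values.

(2, Widget, 4); (2, Widget, 4); (2, Widget, 12); (22, Widget, 4); (22, Widget, 4); (22, Widget, 12); (39, Frame, 4); (39, Frame, 4); (39, Frame, 12)

CROSS JOIN pairs every row of `bins` with every row of `items`: 3 × 3 = 9 rows.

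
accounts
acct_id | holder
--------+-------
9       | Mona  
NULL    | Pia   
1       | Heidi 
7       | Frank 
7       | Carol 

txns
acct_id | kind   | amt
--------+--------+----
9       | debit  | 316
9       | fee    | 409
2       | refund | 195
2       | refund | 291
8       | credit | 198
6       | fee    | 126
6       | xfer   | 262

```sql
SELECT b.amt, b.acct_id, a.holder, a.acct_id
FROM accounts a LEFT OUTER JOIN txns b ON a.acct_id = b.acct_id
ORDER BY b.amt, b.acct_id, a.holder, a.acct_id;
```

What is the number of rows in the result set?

6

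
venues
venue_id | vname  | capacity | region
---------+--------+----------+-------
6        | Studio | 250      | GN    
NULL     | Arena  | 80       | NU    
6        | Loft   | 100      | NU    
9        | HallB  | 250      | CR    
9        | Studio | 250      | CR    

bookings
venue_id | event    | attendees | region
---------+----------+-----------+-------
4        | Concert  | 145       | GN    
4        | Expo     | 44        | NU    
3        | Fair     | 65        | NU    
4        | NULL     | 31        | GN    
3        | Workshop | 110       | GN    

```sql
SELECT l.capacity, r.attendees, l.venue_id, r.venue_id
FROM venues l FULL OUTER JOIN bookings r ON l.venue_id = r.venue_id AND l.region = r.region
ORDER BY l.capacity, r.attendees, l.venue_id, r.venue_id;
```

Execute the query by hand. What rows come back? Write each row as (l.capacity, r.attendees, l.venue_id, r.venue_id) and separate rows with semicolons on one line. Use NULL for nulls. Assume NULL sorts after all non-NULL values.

(80, NULL, NULL, NULL); (100, NULL, 6, NULL); (250, NULL, 6, NULL); (250, NULL, 9, NULL); (250, NULL, 9, NULL); (NULL, 31, NULL, 4); (NULL, 44, NULL, 4); (NULL, 65, NULL, 3); (NULL, 110, NULL, 3); (NULL, 145, NULL, 4)

FULL OUTER JOIN keeps every row from both sides; unmatched rows get NULL for the other side's columns.
Matching on l.venue_id = r.venue_id AND l.region = r.region. A NULL in a compared column never satisfies the condition.
- l[0] venue_id=6, region=GN → no match; kept with NULLs on the r side.
- l[1] venue_id=NULL, region=NU → no match; kept with NULLs on the r side.
- l[2] venue_id=6, region=NU → no match; kept with NULLs on the r side.
- l[3] venue_id=9, region=CR → no match; kept with NULLs on the r side.
- l[4] venue_id=9, region=CR → no match; kept with NULLs on the r side.
- 5 row(s) from r found no l partner → padded with NULL.
After projecting and ordering:
l.capacity | r.attendees | l.venue_id | r.venue_id
80 | NULL | NULL | NULL
100 | NULL | 6 | NULL
250 | NULL | 6 | NULL
250 | NULL | 9 | NULL
250 | NULL | 9 | NULL
NULL | 31 | NULL | 4
NULL | 44 | NULL | 4
NULL | 65 | NULL | 3
NULL | 110 | NULL | 3
NULL | 145 | NULL | 4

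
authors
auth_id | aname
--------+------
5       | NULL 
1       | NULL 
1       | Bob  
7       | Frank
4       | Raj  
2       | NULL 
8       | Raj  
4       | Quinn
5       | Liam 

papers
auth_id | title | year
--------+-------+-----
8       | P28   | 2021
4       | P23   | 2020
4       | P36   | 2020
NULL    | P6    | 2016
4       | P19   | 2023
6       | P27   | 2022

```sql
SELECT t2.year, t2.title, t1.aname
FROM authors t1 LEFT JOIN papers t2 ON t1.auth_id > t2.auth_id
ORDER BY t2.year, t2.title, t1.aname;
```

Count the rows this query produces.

19

LEFT JOIN keeps every row from `authors`; unmatched rows get NULL for `papers`'s columns.
Matching on t1.auth_id > t2.auth_id. A NULL in a compared column never satisfies the condition.
- t1 (auth_id=5) pairs with 3 row(s) of t2.
- t1 (auth_id=1) has no partner → padded with NULL.
- t1 (auth_id=1) has no partner → padded with NULL.
- t1 (auth_id=7) pairs with 4 row(s) of t2.
- t1 (auth_id=4) has no partner → padded with NULL.
- t1 (auth_id=2) has no partner → padded with NULL.
- t1 (auth_id=8) pairs with 4 row(s) of t2.
- t1 (auth_id=4) has no partner → padded with NULL.
- t1 (auth_id=5) pairs with 3 row(s) of t2.
Total: 14 matched + 5 padded = 19 rows.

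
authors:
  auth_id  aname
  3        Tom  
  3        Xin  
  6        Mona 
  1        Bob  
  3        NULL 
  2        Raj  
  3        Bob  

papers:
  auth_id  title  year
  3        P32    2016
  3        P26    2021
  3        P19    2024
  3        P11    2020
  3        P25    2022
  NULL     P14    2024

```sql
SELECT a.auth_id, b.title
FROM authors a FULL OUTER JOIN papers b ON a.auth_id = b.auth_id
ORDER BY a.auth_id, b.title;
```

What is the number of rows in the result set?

FULL OUTER JOIN keeps every row from both sides; unmatched rows get NULL for the other side's columns.
Matching on a.auth_id = b.auth_id. A NULL in a compared column never satisfies the condition.
- auth_id=3: 5 matching b row(s), so 5 row(s) emitted.
- auth_id=3: 5 matching b row(s), so 5 row(s) emitted.
- auth_id=6: no b row matches, row kept with b columns NULL.
- auth_id=1: no b row matches, row kept with b columns NULL.
- auth_id=3: 5 matching b row(s), so 5 row(s) emitted.
- auth_id=2: no b row matches, row kept with b columns NULL.
- auth_id=3: 5 matching b row(s), so 5 row(s) emitted.
- plus 1 unmatched b row(s), each kept with NULL a columns.
Total: 20 matched + 4 padded = 24 rows.

24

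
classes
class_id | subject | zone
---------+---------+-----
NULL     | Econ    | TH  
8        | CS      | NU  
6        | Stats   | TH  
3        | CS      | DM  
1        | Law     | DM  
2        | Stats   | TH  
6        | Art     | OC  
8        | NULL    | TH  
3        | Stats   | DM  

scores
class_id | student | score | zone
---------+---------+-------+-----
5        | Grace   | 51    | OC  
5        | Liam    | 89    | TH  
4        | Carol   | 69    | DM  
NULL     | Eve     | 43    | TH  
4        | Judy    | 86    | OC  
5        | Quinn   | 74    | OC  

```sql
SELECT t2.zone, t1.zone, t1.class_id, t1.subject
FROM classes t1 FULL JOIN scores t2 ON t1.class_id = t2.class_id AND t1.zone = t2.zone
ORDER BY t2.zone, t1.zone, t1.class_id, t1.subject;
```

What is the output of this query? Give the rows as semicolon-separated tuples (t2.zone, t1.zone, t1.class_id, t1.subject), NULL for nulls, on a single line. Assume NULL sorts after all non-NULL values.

(DM, NULL, NULL, NULL); (OC, NULL, NULL, NULL); (OC, NULL, NULL, NULL); (OC, NULL, NULL, NULL); (TH, NULL, NULL, NULL); (TH, NULL, NULL, NULL); (NULL, DM, 1, Law); (NULL, DM, 3, CS); (NULL, DM, 3, Stats); (NULL, NU, 8, CS); (NULL, OC, 6, Art); (NULL, TH, 2, Stats); (NULL, TH, 6, Stats); (NULL, TH, 8, NULL); (NULL, TH, NULL, Econ)

FULL OUTER JOIN keeps every row from both sides; unmatched rows get NULL for the other side's columns.
Matching on t1.class_id = t2.class_id AND t1.zone = t2.zone. A NULL in a compared column never satisfies the condition.
- t1 (class_id=NULL, zone=TH) has no partner → padded with NULL.
- t1 (class_id=8, zone=NU) has no partner → padded with NULL.
- t1 (class_id=6, zone=TH) has no partner → padded with NULL.
- t1 (class_id=3, zone=DM) has no partner → padded with NULL.
- t1 (class_id=1, zone=DM) has no partner → padded with NULL.
- t1 (class_id=2, zone=TH) has no partner → padded with NULL.
- t1 (class_id=6, zone=OC) has no partner → padded with NULL.
- t1 (class_id=8, zone=TH) has no partner → padded with NULL.
- t1 (class_id=3, zone=DM) has no partner → padded with NULL.
- 6 row(s) from t2 found no t1 partner → padded with NULL.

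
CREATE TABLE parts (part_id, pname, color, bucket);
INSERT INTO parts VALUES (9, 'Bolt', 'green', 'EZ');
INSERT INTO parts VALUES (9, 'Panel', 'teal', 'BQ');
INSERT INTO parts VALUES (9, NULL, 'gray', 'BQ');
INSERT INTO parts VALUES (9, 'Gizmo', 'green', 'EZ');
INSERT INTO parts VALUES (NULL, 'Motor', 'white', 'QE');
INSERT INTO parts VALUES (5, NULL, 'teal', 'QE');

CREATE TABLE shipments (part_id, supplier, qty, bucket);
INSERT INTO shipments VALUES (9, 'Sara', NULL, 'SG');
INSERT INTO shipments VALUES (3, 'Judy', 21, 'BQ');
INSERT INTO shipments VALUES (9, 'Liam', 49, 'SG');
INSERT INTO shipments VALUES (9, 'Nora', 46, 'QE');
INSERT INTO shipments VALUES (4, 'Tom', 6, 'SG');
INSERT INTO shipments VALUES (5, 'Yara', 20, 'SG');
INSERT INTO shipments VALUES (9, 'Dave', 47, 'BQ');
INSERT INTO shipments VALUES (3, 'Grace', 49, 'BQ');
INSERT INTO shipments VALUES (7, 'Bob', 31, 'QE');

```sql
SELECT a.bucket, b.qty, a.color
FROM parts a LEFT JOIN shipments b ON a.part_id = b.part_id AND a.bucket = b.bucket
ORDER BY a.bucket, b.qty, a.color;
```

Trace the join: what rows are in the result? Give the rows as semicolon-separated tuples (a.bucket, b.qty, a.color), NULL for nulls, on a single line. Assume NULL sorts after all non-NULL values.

(BQ, 47, gray); (BQ, 47, teal); (EZ, NULL, green); (EZ, NULL, green); (QE, NULL, teal); (QE, NULL, white)

LEFT JOIN keeps every row from `parts`; unmatched rows get NULL for `shipments`'s columns.
Matching on a.part_id = b.part_id AND a.bucket = b.bucket. A NULL in a compared column never satisfies the condition.
- a (part_id=9, bucket=EZ) has no partner → padded with NULL.
- a (part_id=9, bucket=BQ) pairs with 1 row(s) of b.
- a (part_id=9, bucket=BQ) pairs with 1 row(s) of b.
- a (part_id=9, bucket=EZ) has no partner → padded with NULL.
- a (part_id=NULL, bucket=QE) has no partner → padded with NULL.
- a (part_id=5, bucket=QE) has no partner → padded with NULL.
After projecting and ordering:
a.bucket | b.qty | a.color
BQ | 47 | gray
BQ | 47 | teal
EZ | NULL | green
EZ | NULL | green
QE | NULL | teal
QE | NULL | white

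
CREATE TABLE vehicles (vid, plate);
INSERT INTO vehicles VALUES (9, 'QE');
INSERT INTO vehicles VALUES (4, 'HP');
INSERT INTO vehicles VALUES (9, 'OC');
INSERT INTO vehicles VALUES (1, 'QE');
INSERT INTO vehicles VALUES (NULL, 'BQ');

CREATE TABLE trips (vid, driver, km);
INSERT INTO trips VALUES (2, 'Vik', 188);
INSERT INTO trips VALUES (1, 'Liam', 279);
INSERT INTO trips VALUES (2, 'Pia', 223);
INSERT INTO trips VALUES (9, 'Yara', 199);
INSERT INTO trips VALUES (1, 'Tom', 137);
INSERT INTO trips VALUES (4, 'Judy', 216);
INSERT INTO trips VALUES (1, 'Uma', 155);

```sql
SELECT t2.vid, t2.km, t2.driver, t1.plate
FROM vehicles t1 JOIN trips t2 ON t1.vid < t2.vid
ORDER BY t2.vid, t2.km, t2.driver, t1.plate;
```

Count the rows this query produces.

5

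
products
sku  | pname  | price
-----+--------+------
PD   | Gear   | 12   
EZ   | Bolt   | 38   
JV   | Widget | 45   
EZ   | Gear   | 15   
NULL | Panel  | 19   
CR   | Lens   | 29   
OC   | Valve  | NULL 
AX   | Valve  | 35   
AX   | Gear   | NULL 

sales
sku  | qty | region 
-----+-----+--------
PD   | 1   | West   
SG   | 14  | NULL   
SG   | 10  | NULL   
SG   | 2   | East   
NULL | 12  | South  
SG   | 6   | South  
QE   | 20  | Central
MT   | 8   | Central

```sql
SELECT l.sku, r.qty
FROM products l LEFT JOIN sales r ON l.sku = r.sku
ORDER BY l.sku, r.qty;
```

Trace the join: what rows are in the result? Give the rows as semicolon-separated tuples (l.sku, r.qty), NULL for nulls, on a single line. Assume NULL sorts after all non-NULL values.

(AX, NULL); (AX, NULL); (CR, NULL); (EZ, NULL); (EZ, NULL); (JV, NULL); (OC, NULL); (PD, 1); (NULL, NULL)

LEFT JOIN keeps every row from `products`; unmatched rows get NULL for `sales`'s columns.
Matching on l.sku = r.sku. A NULL in a compared column never satisfies the condition.
- l (sku=PD) pairs with 1 row(s) of r.
- l (sku=EZ) has no partner → padded with NULL.
- l (sku=JV) has no partner → padded with NULL.
- l (sku=EZ) has no partner → padded with NULL.
- l (sku=NULL) has no partner → padded with NULL.
- l (sku=CR) has no partner → padded with NULL.
- l (sku=OC) has no partner → padded with NULL.
- l (sku=AX) has no partner → padded with NULL.
- l (sku=AX) has no partner → padded with NULL.
After projecting and ordering:
l.sku | r.qty
AX | NULL
AX | NULL
CR | NULL
EZ | NULL
EZ | NULL
JV | NULL
OC | NULL
PD | 1
NULL | NULL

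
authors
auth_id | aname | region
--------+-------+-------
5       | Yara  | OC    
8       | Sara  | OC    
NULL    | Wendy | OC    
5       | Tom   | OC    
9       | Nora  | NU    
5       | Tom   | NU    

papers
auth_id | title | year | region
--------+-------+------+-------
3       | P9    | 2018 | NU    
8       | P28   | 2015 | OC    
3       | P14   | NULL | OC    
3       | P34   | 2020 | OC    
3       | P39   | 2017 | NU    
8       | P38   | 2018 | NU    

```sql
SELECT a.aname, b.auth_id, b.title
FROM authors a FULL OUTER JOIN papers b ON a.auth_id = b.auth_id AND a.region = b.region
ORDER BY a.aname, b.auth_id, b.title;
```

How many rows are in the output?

FULL OUTER JOIN keeps every row from both sides; unmatched rows get NULL for the other side's columns.
Matching on a.auth_id = b.auth_id AND a.region = b.region. A NULL in a compared column never satisfies the condition.
Matched pairs: 1; unmatched a rows kept: 5; unmatched b rows kept: 5.
Total: 1 matched + 10 padded = 11 rows.

11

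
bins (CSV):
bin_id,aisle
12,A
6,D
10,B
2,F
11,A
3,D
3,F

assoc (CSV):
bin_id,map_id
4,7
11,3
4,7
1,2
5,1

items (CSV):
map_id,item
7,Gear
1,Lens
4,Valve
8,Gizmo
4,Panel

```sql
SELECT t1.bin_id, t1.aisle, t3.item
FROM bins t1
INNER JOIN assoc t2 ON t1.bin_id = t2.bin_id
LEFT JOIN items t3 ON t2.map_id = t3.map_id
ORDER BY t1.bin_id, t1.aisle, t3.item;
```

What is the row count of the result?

Step 1 — t1 INNER JOIN t2 on bin_id → 1 row(s).
Then LEFT JOIN `items t3` on map_id: each of those 1 rows is kept; rows whose t2.map_id has no match in t3 get NULL for t3's columns.
Result: 1 row(s).

1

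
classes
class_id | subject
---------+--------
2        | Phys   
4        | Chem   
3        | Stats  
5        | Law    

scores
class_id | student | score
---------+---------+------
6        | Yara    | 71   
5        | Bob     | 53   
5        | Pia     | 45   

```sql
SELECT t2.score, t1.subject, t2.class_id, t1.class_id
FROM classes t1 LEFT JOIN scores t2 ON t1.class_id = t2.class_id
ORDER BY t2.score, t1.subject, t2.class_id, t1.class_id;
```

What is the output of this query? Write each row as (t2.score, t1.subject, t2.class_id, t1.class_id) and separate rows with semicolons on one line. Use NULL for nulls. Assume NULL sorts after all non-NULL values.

(45, Law, 5, 5); (53, Law, 5, 5); (NULL, Chem, NULL, 4); (NULL, Phys, NULL, 2); (NULL, Stats, NULL, 3)

LEFT JOIN keeps every row from `classes`; unmatched rows get NULL for `scores`'s columns.
Matching on t1.class_id = t2.class_id.
- t1[0] class_id=2 → no match; kept with NULLs on the t2 side.
- t1[1] class_id=4 → no match; kept with NULLs on the t2 side.
- t1[2] class_id=3 → no match; kept with NULLs on the t2 side.
- t1[3] class_id=5 → 2 match(es) in t2 → 2 row(s).
After projecting and ordering:
t2.score | t1.subject | t2.class_id | t1.class_id
45 | Law | 5 | 5
53 | Law | 5 | 5
NULL | Chem | NULL | 4
NULL | Phys | NULL | 2
NULL | Stats | NULL | 3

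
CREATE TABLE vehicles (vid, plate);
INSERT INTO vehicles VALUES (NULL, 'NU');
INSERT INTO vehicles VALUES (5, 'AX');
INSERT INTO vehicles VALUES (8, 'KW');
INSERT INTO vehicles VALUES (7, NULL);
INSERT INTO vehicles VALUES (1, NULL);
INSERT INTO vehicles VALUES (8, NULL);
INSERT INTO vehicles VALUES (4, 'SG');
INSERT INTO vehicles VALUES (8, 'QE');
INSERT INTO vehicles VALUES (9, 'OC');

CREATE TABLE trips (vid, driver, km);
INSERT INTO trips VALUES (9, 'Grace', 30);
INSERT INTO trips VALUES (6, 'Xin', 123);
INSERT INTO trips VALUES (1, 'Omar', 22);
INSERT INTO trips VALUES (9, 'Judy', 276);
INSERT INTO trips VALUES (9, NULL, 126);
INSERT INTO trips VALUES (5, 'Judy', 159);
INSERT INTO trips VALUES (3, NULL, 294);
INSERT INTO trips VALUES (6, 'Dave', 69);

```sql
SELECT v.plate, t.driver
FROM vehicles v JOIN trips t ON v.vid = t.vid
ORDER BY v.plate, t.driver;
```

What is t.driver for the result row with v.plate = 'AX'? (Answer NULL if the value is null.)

Judy

INNER JOIN keeps only pairs where the ON condition holds.
Matching on v.vid = t.vid. A NULL in a compared column never satisfies the condition.
- v row (vid=NULL): no match → dropped.
- v row (vid=5): matches 1 t row(s) → 1 output row(s).
- v row (vid=8): no match → dropped.
- v row (vid=7): no match → dropped.
- v row (vid=1): matches 1 t row(s) → 1 output row(s).
- v row (vid=8): no match → dropped.
- v row (vid=4): no match → dropped.
- v row (vid=8): no match → dropped.
- v row (vid=9): matches 3 t row(s) → 3 output row(s).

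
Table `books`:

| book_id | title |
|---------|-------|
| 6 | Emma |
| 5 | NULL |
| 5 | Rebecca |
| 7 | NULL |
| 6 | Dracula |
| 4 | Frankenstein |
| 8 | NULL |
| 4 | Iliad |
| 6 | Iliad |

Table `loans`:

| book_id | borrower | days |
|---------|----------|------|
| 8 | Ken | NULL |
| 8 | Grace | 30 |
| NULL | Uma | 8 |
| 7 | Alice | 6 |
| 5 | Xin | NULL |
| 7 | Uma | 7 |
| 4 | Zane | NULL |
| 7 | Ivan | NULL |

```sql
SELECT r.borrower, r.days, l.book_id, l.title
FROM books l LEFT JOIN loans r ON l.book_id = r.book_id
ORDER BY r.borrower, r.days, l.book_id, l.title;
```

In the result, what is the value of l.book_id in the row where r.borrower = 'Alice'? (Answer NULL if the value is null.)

7

LEFT JOIN keeps every row from `books`; unmatched rows get NULL for `loans`'s columns.
Matching on l.book_id = r.book_id. A NULL in a compared column never satisfies the condition.
- l row (book_id=6): no match → kept, r columns NULL.
- l row (book_id=5): matches 1 r row(s) → 1 output row(s).
- l row (book_id=5): matches 1 r row(s) → 1 output row(s).
- l row (book_id=7): matches 3 r row(s) → 3 output row(s).
- l row (book_id=6): no match → kept, r columns NULL.
- l row (book_id=4): matches 1 r row(s) → 1 output row(s).
- l row (book_id=8): matches 2 r row(s) → 2 output row(s).
- l row (book_id=4): matches 1 r row(s) → 1 output row(s).
- l row (book_id=6): no match → kept, r columns NULL.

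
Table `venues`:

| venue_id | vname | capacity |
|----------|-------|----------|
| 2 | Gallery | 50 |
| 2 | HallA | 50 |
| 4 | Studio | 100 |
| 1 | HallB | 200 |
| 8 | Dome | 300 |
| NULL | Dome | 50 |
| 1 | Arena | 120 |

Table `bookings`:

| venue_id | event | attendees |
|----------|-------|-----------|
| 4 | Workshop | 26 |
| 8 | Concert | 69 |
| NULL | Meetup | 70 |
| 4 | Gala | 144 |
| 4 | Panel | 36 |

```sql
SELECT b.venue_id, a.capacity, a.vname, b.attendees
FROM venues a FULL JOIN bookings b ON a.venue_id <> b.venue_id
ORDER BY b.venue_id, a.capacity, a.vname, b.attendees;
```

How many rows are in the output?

FULL OUTER JOIN keeps every row from both sides; unmatched rows get NULL for the other side's columns.
Matching on a.venue_id <> b.venue_id. A NULL in a compared column never satisfies the condition.
- venue_id=2: 4 matching b row(s), so 4 row(s) emitted.
- venue_id=2: 4 matching b row(s), so 4 row(s) emitted.
- venue_id=4: 1 matching b row(s), so 1 row(s) emitted.
- venue_id=1: 4 matching b row(s), so 4 row(s) emitted.
- venue_id=8: 3 matching b row(s), so 3 row(s) emitted.
- venue_id=NULL: no b row matches, row kept with b columns NULL.
- venue_id=1: 4 matching b row(s), so 4 row(s) emitted.
- 1 b row(s) had no a match → kept, a columns NULL.
Total: 20 matched + 2 padded = 22 rows.

22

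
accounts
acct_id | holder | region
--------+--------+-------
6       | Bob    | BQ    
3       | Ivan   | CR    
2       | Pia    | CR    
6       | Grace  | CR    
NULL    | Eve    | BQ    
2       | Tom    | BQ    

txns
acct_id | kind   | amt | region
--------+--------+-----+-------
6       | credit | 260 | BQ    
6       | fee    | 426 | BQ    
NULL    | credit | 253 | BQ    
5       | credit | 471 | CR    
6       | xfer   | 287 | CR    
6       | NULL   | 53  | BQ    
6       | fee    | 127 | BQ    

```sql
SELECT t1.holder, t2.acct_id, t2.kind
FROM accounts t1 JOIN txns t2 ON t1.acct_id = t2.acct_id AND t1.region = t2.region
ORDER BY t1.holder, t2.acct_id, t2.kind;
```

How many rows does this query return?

INNER JOIN keeps only pairs where the ON condition holds.
Matching on t1.acct_id = t2.acct_id AND t1.region = t2.region. A NULL in a compared column never satisfies the condition.
- acct_id=6, region=BQ: 4 matching t2 row(s), so 4 row(s) emitted.
- acct_id=3, region=CR: no matching t2 row, dropped.
- acct_id=2, region=CR: no matching t2 row, dropped.
- acct_id=6, region=CR: 1 matching t2 row(s), so 1 row(s) emitted.
- acct_id=NULL, region=BQ: no matching t2 row, dropped.
- acct_id=2, region=BQ: no matching t2 row, dropped.
Total: 5 rows.

5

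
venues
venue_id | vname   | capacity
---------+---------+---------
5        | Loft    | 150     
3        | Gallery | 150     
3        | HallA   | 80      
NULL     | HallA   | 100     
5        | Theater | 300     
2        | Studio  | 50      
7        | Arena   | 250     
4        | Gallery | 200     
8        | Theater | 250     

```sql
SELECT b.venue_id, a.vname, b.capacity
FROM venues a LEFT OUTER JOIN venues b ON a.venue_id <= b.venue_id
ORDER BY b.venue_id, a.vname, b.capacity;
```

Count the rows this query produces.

LEFT JOIN keeps every row from `venues a`; unmatched rows get NULL for `venues b`'s columns.
Matching on a.venue_id <= b.venue_id. A NULL in a compared column never satisfies the condition.
- a[0] venue_id=5 → 4 match(es) in b → 4 row(s).
- a[1] venue_id=3 → 7 match(es) in b → 7 row(s).
- a[2] venue_id=3 → 7 match(es) in b → 7 row(s).
- a[3] venue_id=NULL → no match; kept with NULLs on the b side.
- a[4] venue_id=5 → 4 match(es) in b → 4 row(s).
- a[5] venue_id=2 → 8 match(es) in b → 8 row(s).
- a[6] venue_id=7 → 2 match(es) in b → 2 row(s).
- a[7] venue_id=4 → 5 match(es) in b → 5 row(s).
- a[8] venue_id=8 → 1 match(es) in b → 1 row(s).
Total: 38 matched + 1 padded = 39 rows.

39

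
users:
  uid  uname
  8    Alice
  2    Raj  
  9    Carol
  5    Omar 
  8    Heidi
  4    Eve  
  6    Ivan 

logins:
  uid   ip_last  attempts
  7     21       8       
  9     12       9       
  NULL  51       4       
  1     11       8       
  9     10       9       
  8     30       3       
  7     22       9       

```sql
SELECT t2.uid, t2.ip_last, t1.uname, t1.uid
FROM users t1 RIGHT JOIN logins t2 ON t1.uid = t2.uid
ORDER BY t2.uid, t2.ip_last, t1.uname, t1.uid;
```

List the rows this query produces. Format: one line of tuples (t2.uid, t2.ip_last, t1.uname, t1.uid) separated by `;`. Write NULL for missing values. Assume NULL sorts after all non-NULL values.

(1, 11, NULL, NULL); (7, 21, NULL, NULL); (7, 22, NULL, NULL); (8, 30, Alice, 8); (8, 30, Heidi, 8); (9, 10, Carol, 9); (9, 12, Carol, 9); (NULL, 51, NULL, NULL)

RIGHT JOIN keeps every row from `logins`; unmatched rows get NULL for `users`'s columns.
Matching on t1.uid = t2.uid. A NULL in a compared column never satisfies the condition.
- uid=8: 1 matching t2 row(s), so 1 row(s) emitted.
- uid=2: no matching t2 row.
- uid=9: 2 matching t2 row(s), so 2 row(s) emitted.
- uid=5: no matching t2 row.
- uid=8: 1 matching t2 row(s), so 1 row(s) emitted.
- uid=4: no matching t2 row.
- uid=6: no matching t2 row.
- plus 4 unmatched t2 row(s), each kept with NULL t1 columns.
After projecting and ordering:
t2.uid | t2.ip_last | t1.uname | t1.uid
1 | 11 | NULL | NULL
7 | 21 | NULL | NULL
7 | 22 | NULL | NULL
8 | 30 | Alice | 8
8 | 30 | Heidi | 8
9 | 10 | Carol | 9
9 | 12 | Carol | 9
NULL | 51 | NULL | NULL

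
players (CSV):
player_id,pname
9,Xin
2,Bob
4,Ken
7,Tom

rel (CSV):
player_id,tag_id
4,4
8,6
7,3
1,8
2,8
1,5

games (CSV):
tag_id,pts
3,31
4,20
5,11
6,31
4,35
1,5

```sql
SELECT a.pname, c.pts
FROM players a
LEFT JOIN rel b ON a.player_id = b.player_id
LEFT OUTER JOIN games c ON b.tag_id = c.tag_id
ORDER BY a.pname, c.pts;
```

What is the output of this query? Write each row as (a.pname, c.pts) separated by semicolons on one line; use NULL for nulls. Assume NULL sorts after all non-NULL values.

(Bob, NULL); (Ken, 20); (Ken, 35); (Tom, 31); (Xin, NULL)

Step 1 — a LEFT JOIN b on player_id → 4 row(s).
Then LEFT JOIN `games c` on tag_id: each of those 4 rows is kept; rows whose b.tag_id has no match in c get NULL for c's columns.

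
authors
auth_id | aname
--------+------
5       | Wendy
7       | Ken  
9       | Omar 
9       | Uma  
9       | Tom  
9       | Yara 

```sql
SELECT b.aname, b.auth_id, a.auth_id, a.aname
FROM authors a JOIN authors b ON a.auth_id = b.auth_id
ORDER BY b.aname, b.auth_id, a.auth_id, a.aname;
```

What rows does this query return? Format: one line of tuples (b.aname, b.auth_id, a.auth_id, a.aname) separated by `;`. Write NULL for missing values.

(Ken, 7, 7, Ken); (Omar, 9, 9, Omar); (Omar, 9, 9, Tom); (Omar, 9, 9, Uma); (Omar, 9, 9, Yara); (Tom, 9, 9, Omar); (Tom, 9, 9, Tom); (Tom, 9, 9, Uma); (Tom, 9, 9, Yara); (Uma, 9, 9, Omar); (Uma, 9, 9, Tom); (Uma, 9, 9, Uma); (Uma, 9, 9, Yara); (Wendy, 5, 5, Wendy); (Yara, 9, 9, Omar); (Yara, 9, 9, Tom); (Yara, 9, 9, Uma); (Yara, 9, 9, Yara)

INNER JOIN keeps only pairs where the ON condition holds.
Matching on a.auth_id = b.auth_id.
- a[0] auth_id=5 → 1 match(es) in b → 1 row(s).
- a[1] auth_id=7 → 1 match(es) in b → 1 row(s).
- a[2] auth_id=9 → 4 match(es) in b → 4 row(s).
- a[3] auth_id=9 → 4 match(es) in b → 4 row(s).
- a[4] auth_id=9 → 4 match(es) in b → 4 row(s).
- a[5] auth_id=9 → 4 match(es) in b → 4 row(s).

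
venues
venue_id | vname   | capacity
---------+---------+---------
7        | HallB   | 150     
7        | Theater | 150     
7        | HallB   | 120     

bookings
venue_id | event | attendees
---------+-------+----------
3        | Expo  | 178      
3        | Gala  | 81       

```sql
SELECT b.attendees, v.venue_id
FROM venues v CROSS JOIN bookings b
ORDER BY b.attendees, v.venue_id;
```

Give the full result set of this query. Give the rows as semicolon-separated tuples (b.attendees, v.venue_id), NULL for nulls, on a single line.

(81, 7); (81, 7); (81, 7); (178, 7); (178, 7); (178, 7)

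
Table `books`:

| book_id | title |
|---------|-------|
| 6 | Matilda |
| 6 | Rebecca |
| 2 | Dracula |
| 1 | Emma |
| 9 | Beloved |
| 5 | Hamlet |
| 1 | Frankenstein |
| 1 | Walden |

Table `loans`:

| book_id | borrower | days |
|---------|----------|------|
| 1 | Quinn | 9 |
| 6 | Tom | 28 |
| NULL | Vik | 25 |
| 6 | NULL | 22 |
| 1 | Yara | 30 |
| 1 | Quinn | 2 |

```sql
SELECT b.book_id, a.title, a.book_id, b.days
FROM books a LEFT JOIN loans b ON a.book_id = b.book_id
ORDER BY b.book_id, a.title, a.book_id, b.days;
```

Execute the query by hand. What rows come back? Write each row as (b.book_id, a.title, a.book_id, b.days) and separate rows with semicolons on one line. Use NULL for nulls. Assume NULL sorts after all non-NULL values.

LEFT JOIN keeps every row from `books`; unmatched rows get NULL for `loans`'s columns.
Matching on a.book_id = b.book_id. A NULL in a compared column never satisfies the condition.
Matched pairs: 13; unmatched a rows kept: 3.

(1, Emma, 1, 2); (1, Emma, 1, 9); (1, Emma, 1, 30); (1, Frankenstein, 1, 2); (1, Frankenstein, 1, 9); (1, Frankenstein, 1, 30); (1, Walden, 1, 2); (1, Walden, 1, 9); (1, Walden, 1, 30); (6, Matilda, 6, 22); (6, Matilda, 6, 28); (6, Rebecca, 6, 22); (6, Rebecca, 6, 28); (NULL, Beloved, 9, NULL); (NULL, Dracula, 2, NULL); (NULL, Hamlet, 5, NULL)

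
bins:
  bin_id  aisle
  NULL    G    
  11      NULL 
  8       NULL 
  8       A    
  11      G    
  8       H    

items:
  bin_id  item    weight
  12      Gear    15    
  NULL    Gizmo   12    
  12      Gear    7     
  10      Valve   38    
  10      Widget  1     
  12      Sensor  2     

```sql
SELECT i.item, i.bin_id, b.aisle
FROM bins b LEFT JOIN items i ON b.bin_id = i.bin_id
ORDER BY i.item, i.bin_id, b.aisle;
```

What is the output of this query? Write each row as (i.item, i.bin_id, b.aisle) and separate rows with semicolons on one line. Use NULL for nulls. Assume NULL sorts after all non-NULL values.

LEFT JOIN keeps every row from `bins`; unmatched rows get NULL for `items`'s columns.
Matching on b.bin_id = i.bin_id. A NULL in a compared column never satisfies the condition.
Matched pairs: 0; unmatched b rows kept: 6.

(NULL, NULL, A); (NULL, NULL, G); (NULL, NULL, G); (NULL, NULL, H); (NULL, NULL, NULL); (NULL, NULL, NULL)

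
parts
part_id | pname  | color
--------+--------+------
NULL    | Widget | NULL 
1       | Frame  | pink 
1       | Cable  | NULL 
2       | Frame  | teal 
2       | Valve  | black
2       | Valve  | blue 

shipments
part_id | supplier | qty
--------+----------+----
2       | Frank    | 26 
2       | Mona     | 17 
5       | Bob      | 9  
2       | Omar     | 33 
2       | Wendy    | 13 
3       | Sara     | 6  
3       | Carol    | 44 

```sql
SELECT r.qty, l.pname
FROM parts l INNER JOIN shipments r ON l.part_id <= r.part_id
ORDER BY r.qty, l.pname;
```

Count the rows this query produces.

INNER JOIN keeps only pairs where the ON condition holds.
Matching on l.part_id <= r.part_id. A NULL in a compared column never satisfies the condition.
Matched pairs: 35.
Total: 35 rows.

35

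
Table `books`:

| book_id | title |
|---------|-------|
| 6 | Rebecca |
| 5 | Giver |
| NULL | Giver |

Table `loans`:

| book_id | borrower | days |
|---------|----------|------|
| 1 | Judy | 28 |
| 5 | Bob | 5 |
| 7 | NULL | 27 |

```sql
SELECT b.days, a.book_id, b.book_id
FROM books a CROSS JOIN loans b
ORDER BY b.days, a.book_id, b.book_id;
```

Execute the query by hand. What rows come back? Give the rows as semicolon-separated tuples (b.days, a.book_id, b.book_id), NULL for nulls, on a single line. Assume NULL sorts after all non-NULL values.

(5, 5, 5); (5, 6, 5); (5, NULL, 5); (27, 5, 7); (27, 6, 7); (27, NULL, 7); (28, 5, 1); (28, 6, 1); (28, NULL, 1)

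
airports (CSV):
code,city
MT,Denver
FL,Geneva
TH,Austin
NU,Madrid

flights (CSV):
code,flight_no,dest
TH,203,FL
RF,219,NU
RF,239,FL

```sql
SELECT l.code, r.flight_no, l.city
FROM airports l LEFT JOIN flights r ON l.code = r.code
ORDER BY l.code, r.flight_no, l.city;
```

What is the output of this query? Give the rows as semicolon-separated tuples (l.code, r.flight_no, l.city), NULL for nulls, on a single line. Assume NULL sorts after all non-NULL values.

(FL, NULL, Geneva); (MT, NULL, Denver); (NU, NULL, Madrid); (TH, 203, Austin)

LEFT JOIN keeps every row from `airports`; unmatched rows get NULL for `flights`'s columns.
Matching on l.code = r.code.
- code=MT: no r row matches, row kept with r columns NULL.
- code=FL: no r row matches, row kept with r columns NULL.
- code=TH: 1 matching r row(s), so 1 row(s) emitted.
- code=NU: no r row matches, row kept with r columns NULL.
After projecting and ordering:
l.code | r.flight_no | l.city
FL | NULL | Geneva
MT | NULL | Denver
NU | NULL | Madrid
TH | 203 | Austin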